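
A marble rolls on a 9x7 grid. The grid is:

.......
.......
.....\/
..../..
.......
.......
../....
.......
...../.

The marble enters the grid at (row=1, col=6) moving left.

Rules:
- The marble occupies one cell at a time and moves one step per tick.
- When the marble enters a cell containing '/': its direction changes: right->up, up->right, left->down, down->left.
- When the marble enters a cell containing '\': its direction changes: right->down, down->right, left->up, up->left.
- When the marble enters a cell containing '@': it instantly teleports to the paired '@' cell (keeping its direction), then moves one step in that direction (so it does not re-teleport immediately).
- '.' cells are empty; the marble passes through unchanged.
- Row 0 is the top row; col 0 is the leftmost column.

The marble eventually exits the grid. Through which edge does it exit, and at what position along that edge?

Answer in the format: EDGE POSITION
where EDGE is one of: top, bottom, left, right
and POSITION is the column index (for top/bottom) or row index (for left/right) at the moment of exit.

Step 1: enter (1,6), '.' pass, move left to (1,5)
Step 2: enter (1,5), '.' pass, move left to (1,4)
Step 3: enter (1,4), '.' pass, move left to (1,3)
Step 4: enter (1,3), '.' pass, move left to (1,2)
Step 5: enter (1,2), '.' pass, move left to (1,1)
Step 6: enter (1,1), '.' pass, move left to (1,0)
Step 7: enter (1,0), '.' pass, move left to (1,-1)
Step 8: at (1,-1) — EXIT via left edge, pos 1

Answer: left 1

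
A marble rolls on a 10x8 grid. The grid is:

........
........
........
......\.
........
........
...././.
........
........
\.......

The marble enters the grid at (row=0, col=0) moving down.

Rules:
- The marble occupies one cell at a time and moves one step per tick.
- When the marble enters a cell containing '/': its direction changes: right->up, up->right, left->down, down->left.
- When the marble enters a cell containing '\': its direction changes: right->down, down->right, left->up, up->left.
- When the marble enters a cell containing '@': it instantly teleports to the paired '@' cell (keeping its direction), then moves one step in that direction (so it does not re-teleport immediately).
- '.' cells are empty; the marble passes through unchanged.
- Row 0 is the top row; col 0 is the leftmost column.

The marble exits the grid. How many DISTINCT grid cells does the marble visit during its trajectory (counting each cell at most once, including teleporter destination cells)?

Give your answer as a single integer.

Step 1: enter (0,0), '.' pass, move down to (1,0)
Step 2: enter (1,0), '.' pass, move down to (2,0)
Step 3: enter (2,0), '.' pass, move down to (3,0)
Step 4: enter (3,0), '.' pass, move down to (4,0)
Step 5: enter (4,0), '.' pass, move down to (5,0)
Step 6: enter (5,0), '.' pass, move down to (6,0)
Step 7: enter (6,0), '.' pass, move down to (7,0)
Step 8: enter (7,0), '.' pass, move down to (8,0)
Step 9: enter (8,0), '.' pass, move down to (9,0)
Step 10: enter (9,0), '\' deflects down->right, move right to (9,1)
Step 11: enter (9,1), '.' pass, move right to (9,2)
Step 12: enter (9,2), '.' pass, move right to (9,3)
Step 13: enter (9,3), '.' pass, move right to (9,4)
Step 14: enter (9,4), '.' pass, move right to (9,5)
Step 15: enter (9,5), '.' pass, move right to (9,6)
Step 16: enter (9,6), '.' pass, move right to (9,7)
Step 17: enter (9,7), '.' pass, move right to (9,8)
Step 18: at (9,8) — EXIT via right edge, pos 9
Distinct cells visited: 17 (path length 17)

Answer: 17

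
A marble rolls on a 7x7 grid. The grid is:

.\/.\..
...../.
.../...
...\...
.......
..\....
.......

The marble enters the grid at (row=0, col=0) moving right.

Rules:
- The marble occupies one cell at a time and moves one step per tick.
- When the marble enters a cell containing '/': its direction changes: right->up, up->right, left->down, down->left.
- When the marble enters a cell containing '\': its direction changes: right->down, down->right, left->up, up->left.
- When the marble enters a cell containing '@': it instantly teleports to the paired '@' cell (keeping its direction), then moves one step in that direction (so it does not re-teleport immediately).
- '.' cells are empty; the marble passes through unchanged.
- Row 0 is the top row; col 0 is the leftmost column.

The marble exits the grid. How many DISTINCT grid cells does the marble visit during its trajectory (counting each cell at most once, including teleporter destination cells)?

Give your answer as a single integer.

Step 1: enter (0,0), '.' pass, move right to (0,1)
Step 2: enter (0,1), '\' deflects right->down, move down to (1,1)
Step 3: enter (1,1), '.' pass, move down to (2,1)
Step 4: enter (2,1), '.' pass, move down to (3,1)
Step 5: enter (3,1), '.' pass, move down to (4,1)
Step 6: enter (4,1), '.' pass, move down to (5,1)
Step 7: enter (5,1), '.' pass, move down to (6,1)
Step 8: enter (6,1), '.' pass, move down to (7,1)
Step 9: at (7,1) — EXIT via bottom edge, pos 1
Distinct cells visited: 8 (path length 8)

Answer: 8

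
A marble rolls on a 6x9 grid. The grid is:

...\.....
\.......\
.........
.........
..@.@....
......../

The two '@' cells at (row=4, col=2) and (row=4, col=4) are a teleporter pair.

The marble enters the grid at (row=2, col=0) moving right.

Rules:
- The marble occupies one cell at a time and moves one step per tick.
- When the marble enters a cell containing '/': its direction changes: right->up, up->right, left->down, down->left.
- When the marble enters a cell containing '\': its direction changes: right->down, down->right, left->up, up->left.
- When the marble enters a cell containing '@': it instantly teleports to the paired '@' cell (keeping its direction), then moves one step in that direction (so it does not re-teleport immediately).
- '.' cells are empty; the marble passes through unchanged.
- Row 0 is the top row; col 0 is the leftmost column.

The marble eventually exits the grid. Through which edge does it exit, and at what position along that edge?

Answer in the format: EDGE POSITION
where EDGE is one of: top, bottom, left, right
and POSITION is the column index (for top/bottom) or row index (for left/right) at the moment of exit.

Answer: right 2

Derivation:
Step 1: enter (2,0), '.' pass, move right to (2,1)
Step 2: enter (2,1), '.' pass, move right to (2,2)
Step 3: enter (2,2), '.' pass, move right to (2,3)
Step 4: enter (2,3), '.' pass, move right to (2,4)
Step 5: enter (2,4), '.' pass, move right to (2,5)
Step 6: enter (2,5), '.' pass, move right to (2,6)
Step 7: enter (2,6), '.' pass, move right to (2,7)
Step 8: enter (2,7), '.' pass, move right to (2,8)
Step 9: enter (2,8), '.' pass, move right to (2,9)
Step 10: at (2,9) — EXIT via right edge, pos 2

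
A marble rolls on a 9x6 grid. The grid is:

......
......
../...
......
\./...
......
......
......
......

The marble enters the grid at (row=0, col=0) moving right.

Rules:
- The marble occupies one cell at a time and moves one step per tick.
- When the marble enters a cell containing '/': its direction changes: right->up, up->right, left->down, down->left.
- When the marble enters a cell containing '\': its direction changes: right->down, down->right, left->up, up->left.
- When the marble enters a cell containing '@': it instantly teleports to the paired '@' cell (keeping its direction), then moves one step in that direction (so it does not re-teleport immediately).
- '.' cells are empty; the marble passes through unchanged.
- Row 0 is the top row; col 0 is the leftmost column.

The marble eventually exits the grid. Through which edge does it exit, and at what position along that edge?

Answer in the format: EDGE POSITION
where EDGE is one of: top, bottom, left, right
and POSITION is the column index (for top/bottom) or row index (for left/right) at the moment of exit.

Step 1: enter (0,0), '.' pass, move right to (0,1)
Step 2: enter (0,1), '.' pass, move right to (0,2)
Step 3: enter (0,2), '.' pass, move right to (0,3)
Step 4: enter (0,3), '.' pass, move right to (0,4)
Step 5: enter (0,4), '.' pass, move right to (0,5)
Step 6: enter (0,5), '.' pass, move right to (0,6)
Step 7: at (0,6) — EXIT via right edge, pos 0

Answer: right 0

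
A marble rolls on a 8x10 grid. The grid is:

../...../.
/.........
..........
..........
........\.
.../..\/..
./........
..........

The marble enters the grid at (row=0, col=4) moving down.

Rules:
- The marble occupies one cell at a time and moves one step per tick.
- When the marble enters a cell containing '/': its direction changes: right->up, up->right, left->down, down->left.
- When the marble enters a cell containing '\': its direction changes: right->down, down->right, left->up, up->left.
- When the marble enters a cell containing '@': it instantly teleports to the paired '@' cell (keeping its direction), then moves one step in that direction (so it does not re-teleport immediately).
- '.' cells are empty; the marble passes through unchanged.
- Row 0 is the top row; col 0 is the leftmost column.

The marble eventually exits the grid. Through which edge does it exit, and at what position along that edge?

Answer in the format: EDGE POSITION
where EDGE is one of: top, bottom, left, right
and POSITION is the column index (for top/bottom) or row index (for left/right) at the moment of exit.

Step 1: enter (0,4), '.' pass, move down to (1,4)
Step 2: enter (1,4), '.' pass, move down to (2,4)
Step 3: enter (2,4), '.' pass, move down to (3,4)
Step 4: enter (3,4), '.' pass, move down to (4,4)
Step 5: enter (4,4), '.' pass, move down to (5,4)
Step 6: enter (5,4), '.' pass, move down to (6,4)
Step 7: enter (6,4), '.' pass, move down to (7,4)
Step 8: enter (7,4), '.' pass, move down to (8,4)
Step 9: at (8,4) — EXIT via bottom edge, pos 4

Answer: bottom 4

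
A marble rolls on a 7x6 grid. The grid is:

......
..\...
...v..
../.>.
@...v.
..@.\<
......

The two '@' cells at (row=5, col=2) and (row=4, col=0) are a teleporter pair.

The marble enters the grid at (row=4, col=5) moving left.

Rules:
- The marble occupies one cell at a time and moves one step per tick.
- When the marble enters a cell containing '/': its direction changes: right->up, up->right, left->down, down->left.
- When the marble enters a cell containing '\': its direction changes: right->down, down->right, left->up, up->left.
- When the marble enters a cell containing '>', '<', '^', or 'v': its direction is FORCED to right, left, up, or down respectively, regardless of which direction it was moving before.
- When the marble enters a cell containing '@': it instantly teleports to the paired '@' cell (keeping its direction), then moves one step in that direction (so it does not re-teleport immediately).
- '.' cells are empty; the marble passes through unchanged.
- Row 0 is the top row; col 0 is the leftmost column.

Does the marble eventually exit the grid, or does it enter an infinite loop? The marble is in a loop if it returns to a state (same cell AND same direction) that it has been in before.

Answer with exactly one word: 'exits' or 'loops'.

Answer: loops

Derivation:
Step 1: enter (4,5), '.' pass, move left to (4,4)
Step 2: enter (4,4), 'v' forces left->down, move down to (5,4)
Step 3: enter (5,4), '\' deflects down->right, move right to (5,5)
Step 4: enter (5,5), '<' forces right->left, move left to (5,4)
Step 5: enter (5,4), '\' deflects left->up, move up to (4,4)
Step 6: enter (4,4), 'v' forces up->down, move down to (5,4)
Step 7: at (5,4) dir=down — LOOP DETECTED (seen before)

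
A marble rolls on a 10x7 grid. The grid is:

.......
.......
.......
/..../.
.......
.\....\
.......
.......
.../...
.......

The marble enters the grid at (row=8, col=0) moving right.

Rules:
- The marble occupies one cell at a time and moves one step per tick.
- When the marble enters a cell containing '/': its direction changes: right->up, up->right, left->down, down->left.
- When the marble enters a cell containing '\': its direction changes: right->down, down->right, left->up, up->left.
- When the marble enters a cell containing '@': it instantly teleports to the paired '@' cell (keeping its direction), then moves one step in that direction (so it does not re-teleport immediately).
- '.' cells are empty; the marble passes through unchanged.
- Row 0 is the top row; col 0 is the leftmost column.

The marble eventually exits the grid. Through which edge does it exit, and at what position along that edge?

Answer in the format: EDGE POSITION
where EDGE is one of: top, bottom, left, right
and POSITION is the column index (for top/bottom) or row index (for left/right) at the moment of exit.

Step 1: enter (8,0), '.' pass, move right to (8,1)
Step 2: enter (8,1), '.' pass, move right to (8,2)
Step 3: enter (8,2), '.' pass, move right to (8,3)
Step 4: enter (8,3), '/' deflects right->up, move up to (7,3)
Step 5: enter (7,3), '.' pass, move up to (6,3)
Step 6: enter (6,3), '.' pass, move up to (5,3)
Step 7: enter (5,3), '.' pass, move up to (4,3)
Step 8: enter (4,3), '.' pass, move up to (3,3)
Step 9: enter (3,3), '.' pass, move up to (2,3)
Step 10: enter (2,3), '.' pass, move up to (1,3)
Step 11: enter (1,3), '.' pass, move up to (0,3)
Step 12: enter (0,3), '.' pass, move up to (-1,3)
Step 13: at (-1,3) — EXIT via top edge, pos 3

Answer: top 3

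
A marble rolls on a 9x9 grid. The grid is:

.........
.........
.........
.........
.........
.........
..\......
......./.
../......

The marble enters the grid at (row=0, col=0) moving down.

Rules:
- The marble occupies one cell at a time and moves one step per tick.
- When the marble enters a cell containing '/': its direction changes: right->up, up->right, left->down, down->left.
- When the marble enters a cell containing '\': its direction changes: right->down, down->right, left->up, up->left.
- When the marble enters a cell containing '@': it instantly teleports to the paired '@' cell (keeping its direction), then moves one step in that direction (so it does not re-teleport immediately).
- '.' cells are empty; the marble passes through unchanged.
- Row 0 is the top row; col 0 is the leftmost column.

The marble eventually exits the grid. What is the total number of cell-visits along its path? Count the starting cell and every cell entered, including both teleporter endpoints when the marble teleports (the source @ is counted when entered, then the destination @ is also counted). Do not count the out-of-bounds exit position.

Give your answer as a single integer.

Answer: 9

Derivation:
Step 1: enter (0,0), '.' pass, move down to (1,0)
Step 2: enter (1,0), '.' pass, move down to (2,0)
Step 3: enter (2,0), '.' pass, move down to (3,0)
Step 4: enter (3,0), '.' pass, move down to (4,0)
Step 5: enter (4,0), '.' pass, move down to (5,0)
Step 6: enter (5,0), '.' pass, move down to (6,0)
Step 7: enter (6,0), '.' pass, move down to (7,0)
Step 8: enter (7,0), '.' pass, move down to (8,0)
Step 9: enter (8,0), '.' pass, move down to (9,0)
Step 10: at (9,0) — EXIT via bottom edge, pos 0
Path length (cell visits): 9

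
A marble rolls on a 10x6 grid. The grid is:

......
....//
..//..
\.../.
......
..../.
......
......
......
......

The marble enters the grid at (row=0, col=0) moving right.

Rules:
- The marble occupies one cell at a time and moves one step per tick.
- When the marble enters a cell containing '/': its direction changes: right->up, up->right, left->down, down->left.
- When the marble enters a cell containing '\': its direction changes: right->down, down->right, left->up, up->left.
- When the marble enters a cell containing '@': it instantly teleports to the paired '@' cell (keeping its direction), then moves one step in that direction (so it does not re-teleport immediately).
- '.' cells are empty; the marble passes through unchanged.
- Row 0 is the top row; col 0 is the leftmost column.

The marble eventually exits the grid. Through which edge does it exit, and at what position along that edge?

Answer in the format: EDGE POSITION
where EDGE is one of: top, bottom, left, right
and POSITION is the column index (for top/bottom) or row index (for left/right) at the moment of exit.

Step 1: enter (0,0), '.' pass, move right to (0,1)
Step 2: enter (0,1), '.' pass, move right to (0,2)
Step 3: enter (0,2), '.' pass, move right to (0,3)
Step 4: enter (0,3), '.' pass, move right to (0,4)
Step 5: enter (0,4), '.' pass, move right to (0,5)
Step 6: enter (0,5), '.' pass, move right to (0,6)
Step 7: at (0,6) — EXIT via right edge, pos 0

Answer: right 0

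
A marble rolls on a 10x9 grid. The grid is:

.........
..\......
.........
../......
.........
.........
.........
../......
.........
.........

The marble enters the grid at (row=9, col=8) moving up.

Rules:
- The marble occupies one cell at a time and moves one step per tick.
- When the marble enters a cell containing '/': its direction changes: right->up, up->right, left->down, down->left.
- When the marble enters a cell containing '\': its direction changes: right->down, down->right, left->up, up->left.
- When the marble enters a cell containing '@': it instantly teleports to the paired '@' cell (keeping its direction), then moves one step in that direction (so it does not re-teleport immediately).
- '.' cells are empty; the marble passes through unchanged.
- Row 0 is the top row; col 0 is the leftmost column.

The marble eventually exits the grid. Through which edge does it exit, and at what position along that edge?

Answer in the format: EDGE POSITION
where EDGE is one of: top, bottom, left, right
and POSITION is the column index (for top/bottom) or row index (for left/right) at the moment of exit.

Answer: top 8

Derivation:
Step 1: enter (9,8), '.' pass, move up to (8,8)
Step 2: enter (8,8), '.' pass, move up to (7,8)
Step 3: enter (7,8), '.' pass, move up to (6,8)
Step 4: enter (6,8), '.' pass, move up to (5,8)
Step 5: enter (5,8), '.' pass, move up to (4,8)
Step 6: enter (4,8), '.' pass, move up to (3,8)
Step 7: enter (3,8), '.' pass, move up to (2,8)
Step 8: enter (2,8), '.' pass, move up to (1,8)
Step 9: enter (1,8), '.' pass, move up to (0,8)
Step 10: enter (0,8), '.' pass, move up to (-1,8)
Step 11: at (-1,8) — EXIT via top edge, pos 8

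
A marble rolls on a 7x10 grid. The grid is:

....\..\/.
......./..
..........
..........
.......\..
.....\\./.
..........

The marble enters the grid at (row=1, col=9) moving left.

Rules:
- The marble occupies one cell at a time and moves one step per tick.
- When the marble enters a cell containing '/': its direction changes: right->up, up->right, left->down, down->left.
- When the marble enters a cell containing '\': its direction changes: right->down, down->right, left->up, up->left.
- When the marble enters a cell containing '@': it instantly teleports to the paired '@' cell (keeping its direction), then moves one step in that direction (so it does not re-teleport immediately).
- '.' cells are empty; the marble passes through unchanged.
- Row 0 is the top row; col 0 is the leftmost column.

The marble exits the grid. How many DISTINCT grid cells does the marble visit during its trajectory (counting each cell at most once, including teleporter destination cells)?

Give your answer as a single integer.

Answer: 8

Derivation:
Step 1: enter (1,9), '.' pass, move left to (1,8)
Step 2: enter (1,8), '.' pass, move left to (1,7)
Step 3: enter (1,7), '/' deflects left->down, move down to (2,7)
Step 4: enter (2,7), '.' pass, move down to (3,7)
Step 5: enter (3,7), '.' pass, move down to (4,7)
Step 6: enter (4,7), '\' deflects down->right, move right to (4,8)
Step 7: enter (4,8), '.' pass, move right to (4,9)
Step 8: enter (4,9), '.' pass, move right to (4,10)
Step 9: at (4,10) — EXIT via right edge, pos 4
Distinct cells visited: 8 (path length 8)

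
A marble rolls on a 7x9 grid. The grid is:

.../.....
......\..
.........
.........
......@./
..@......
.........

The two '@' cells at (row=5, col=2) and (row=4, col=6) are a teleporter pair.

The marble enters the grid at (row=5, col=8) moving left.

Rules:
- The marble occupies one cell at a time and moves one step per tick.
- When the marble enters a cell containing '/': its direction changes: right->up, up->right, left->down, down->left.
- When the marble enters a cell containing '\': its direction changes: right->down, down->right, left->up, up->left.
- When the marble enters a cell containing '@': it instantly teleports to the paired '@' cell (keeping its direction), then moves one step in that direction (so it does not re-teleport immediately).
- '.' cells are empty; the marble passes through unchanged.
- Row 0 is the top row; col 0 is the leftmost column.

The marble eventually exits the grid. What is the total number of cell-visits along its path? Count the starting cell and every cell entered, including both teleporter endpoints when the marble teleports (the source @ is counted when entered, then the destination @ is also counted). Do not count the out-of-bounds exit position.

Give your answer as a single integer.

Answer: 14

Derivation:
Step 1: enter (5,8), '.' pass, move left to (5,7)
Step 2: enter (5,7), '.' pass, move left to (5,6)
Step 3: enter (5,6), '.' pass, move left to (5,5)
Step 4: enter (5,5), '.' pass, move left to (5,4)
Step 5: enter (5,4), '.' pass, move left to (5,3)
Step 6: enter (5,3), '.' pass, move left to (5,2)
Step 7: enter (5,2), '@' teleport (5,2)->(4,6), also enter (4,6), move left to (4,5)
Step 8: enter (4,5), '.' pass, move left to (4,4)
Step 9: enter (4,4), '.' pass, move left to (4,3)
Step 10: enter (4,3), '.' pass, move left to (4,2)
Step 11: enter (4,2), '.' pass, move left to (4,1)
Step 12: enter (4,1), '.' pass, move left to (4,0)
Step 13: enter (4,0), '.' pass, move left to (4,-1)
Step 14: at (4,-1) — EXIT via left edge, pos 4
Path length (cell visits): 14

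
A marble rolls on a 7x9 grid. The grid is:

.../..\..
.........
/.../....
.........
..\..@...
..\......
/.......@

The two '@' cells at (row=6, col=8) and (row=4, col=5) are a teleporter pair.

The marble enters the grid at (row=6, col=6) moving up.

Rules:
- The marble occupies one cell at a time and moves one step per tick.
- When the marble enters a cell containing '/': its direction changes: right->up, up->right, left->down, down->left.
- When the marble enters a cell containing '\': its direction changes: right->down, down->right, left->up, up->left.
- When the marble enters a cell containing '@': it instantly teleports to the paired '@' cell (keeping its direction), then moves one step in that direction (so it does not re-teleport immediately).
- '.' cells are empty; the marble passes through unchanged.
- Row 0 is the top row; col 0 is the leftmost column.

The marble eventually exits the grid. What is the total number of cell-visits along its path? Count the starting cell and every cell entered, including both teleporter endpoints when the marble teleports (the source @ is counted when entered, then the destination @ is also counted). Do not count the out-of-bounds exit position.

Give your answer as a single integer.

Step 1: enter (6,6), '.' pass, move up to (5,6)
Step 2: enter (5,6), '.' pass, move up to (4,6)
Step 3: enter (4,6), '.' pass, move up to (3,6)
Step 4: enter (3,6), '.' pass, move up to (2,6)
Step 5: enter (2,6), '.' pass, move up to (1,6)
Step 6: enter (1,6), '.' pass, move up to (0,6)
Step 7: enter (0,6), '\' deflects up->left, move left to (0,5)
Step 8: enter (0,5), '.' pass, move left to (0,4)
Step 9: enter (0,4), '.' pass, move left to (0,3)
Step 10: enter (0,3), '/' deflects left->down, move down to (1,3)
Step 11: enter (1,3), '.' pass, move down to (2,3)
Step 12: enter (2,3), '.' pass, move down to (3,3)
Step 13: enter (3,3), '.' pass, move down to (4,3)
Step 14: enter (4,3), '.' pass, move down to (5,3)
Step 15: enter (5,3), '.' pass, move down to (6,3)
Step 16: enter (6,3), '.' pass, move down to (7,3)
Step 17: at (7,3) — EXIT via bottom edge, pos 3
Path length (cell visits): 16

Answer: 16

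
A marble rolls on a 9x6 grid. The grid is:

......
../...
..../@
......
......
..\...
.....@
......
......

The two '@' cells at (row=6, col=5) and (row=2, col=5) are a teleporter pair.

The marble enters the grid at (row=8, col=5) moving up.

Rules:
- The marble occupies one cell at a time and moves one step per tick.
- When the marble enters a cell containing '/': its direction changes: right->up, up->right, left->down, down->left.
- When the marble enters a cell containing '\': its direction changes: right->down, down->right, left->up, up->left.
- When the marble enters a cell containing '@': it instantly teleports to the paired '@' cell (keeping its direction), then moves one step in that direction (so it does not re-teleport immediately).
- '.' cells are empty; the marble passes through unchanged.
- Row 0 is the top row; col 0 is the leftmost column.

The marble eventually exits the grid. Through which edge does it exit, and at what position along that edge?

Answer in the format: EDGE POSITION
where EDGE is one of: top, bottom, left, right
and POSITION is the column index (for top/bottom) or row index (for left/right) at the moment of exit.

Step 1: enter (8,5), '.' pass, move up to (7,5)
Step 2: enter (7,5), '.' pass, move up to (6,5)
Step 3: enter (6,5), '@' teleport (6,5)->(2,5), also enter (2,5), move up to (1,5)
Step 4: enter (1,5), '.' pass, move up to (0,5)
Step 5: enter (0,5), '.' pass, move up to (-1,5)
Step 6: at (-1,5) — EXIT via top edge, pos 5

Answer: top 5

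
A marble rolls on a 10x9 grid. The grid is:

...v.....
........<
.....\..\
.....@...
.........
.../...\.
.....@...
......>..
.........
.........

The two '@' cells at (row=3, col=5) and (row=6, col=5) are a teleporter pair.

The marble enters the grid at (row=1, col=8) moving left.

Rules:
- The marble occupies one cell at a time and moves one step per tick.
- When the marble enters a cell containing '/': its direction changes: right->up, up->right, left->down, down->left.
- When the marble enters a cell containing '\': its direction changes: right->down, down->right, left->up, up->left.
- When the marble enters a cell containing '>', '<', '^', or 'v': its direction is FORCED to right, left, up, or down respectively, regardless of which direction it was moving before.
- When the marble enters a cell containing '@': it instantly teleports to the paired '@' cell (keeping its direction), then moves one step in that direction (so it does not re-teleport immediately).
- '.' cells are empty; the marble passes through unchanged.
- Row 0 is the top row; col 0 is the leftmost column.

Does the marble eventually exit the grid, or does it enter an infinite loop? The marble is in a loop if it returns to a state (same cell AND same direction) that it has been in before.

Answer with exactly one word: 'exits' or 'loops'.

Step 1: enter (1,8), '<' forces left->left, move left to (1,7)
Step 2: enter (1,7), '.' pass, move left to (1,6)
Step 3: enter (1,6), '.' pass, move left to (1,5)
Step 4: enter (1,5), '.' pass, move left to (1,4)
Step 5: enter (1,4), '.' pass, move left to (1,3)
Step 6: enter (1,3), '.' pass, move left to (1,2)
Step 7: enter (1,2), '.' pass, move left to (1,1)
Step 8: enter (1,1), '.' pass, move left to (1,0)
Step 9: enter (1,0), '.' pass, move left to (1,-1)
Step 10: at (1,-1) — EXIT via left edge, pos 1

Answer: exits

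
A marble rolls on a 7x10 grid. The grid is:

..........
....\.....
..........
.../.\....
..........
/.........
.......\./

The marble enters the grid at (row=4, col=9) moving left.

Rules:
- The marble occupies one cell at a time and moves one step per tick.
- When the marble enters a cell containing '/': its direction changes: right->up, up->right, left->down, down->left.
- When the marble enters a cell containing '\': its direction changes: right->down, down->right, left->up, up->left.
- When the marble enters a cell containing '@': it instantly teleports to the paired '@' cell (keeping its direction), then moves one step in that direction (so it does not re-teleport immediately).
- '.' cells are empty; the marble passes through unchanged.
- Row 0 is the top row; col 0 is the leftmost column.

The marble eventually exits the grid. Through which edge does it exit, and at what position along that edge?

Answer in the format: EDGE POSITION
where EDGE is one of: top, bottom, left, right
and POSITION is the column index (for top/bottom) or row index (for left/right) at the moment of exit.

Answer: left 4

Derivation:
Step 1: enter (4,9), '.' pass, move left to (4,8)
Step 2: enter (4,8), '.' pass, move left to (4,7)
Step 3: enter (4,7), '.' pass, move left to (4,6)
Step 4: enter (4,6), '.' pass, move left to (4,5)
Step 5: enter (4,5), '.' pass, move left to (4,4)
Step 6: enter (4,4), '.' pass, move left to (4,3)
Step 7: enter (4,3), '.' pass, move left to (4,2)
Step 8: enter (4,2), '.' pass, move left to (4,1)
Step 9: enter (4,1), '.' pass, move left to (4,0)
Step 10: enter (4,0), '.' pass, move left to (4,-1)
Step 11: at (4,-1) — EXIT via left edge, pos 4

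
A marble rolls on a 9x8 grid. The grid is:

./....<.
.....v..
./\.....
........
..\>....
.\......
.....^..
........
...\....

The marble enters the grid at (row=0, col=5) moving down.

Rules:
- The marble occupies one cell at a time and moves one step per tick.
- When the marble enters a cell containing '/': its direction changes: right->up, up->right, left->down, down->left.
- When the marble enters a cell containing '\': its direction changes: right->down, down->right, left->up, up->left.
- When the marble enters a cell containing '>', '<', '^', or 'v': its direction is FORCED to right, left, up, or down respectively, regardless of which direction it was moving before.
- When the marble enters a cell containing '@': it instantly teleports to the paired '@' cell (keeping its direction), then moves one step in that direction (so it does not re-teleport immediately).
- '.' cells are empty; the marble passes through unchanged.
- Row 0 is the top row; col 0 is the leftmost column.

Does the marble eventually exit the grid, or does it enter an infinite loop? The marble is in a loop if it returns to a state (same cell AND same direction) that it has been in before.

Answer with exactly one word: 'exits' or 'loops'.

Step 1: enter (0,5), '.' pass, move down to (1,5)
Step 2: enter (1,5), 'v' forces down->down, move down to (2,5)
Step 3: enter (2,5), '.' pass, move down to (3,5)
Step 4: enter (3,5), '.' pass, move down to (4,5)
Step 5: enter (4,5), '.' pass, move down to (5,5)
Step 6: enter (5,5), '.' pass, move down to (6,5)
Step 7: enter (6,5), '^' forces down->up, move up to (5,5)
Step 8: enter (5,5), '.' pass, move up to (4,5)
Step 9: enter (4,5), '.' pass, move up to (3,5)
Step 10: enter (3,5), '.' pass, move up to (2,5)
Step 11: enter (2,5), '.' pass, move up to (1,5)
Step 12: enter (1,5), 'v' forces up->down, move down to (2,5)
Step 13: at (2,5) dir=down — LOOP DETECTED (seen before)

Answer: loops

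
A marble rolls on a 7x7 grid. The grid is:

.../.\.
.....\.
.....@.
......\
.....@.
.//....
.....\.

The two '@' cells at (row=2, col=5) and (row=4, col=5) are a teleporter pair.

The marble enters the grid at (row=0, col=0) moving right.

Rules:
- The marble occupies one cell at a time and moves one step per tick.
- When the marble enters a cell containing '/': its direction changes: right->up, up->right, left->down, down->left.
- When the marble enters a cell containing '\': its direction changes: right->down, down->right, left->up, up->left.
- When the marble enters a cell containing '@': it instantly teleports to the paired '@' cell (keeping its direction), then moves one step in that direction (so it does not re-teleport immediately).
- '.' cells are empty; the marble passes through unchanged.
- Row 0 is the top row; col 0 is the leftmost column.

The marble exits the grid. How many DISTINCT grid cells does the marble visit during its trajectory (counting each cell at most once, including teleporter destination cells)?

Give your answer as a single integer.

Step 1: enter (0,0), '.' pass, move right to (0,1)
Step 2: enter (0,1), '.' pass, move right to (0,2)
Step 3: enter (0,2), '.' pass, move right to (0,3)
Step 4: enter (0,3), '/' deflects right->up, move up to (-1,3)
Step 5: at (-1,3) — EXIT via top edge, pos 3
Distinct cells visited: 4 (path length 4)

Answer: 4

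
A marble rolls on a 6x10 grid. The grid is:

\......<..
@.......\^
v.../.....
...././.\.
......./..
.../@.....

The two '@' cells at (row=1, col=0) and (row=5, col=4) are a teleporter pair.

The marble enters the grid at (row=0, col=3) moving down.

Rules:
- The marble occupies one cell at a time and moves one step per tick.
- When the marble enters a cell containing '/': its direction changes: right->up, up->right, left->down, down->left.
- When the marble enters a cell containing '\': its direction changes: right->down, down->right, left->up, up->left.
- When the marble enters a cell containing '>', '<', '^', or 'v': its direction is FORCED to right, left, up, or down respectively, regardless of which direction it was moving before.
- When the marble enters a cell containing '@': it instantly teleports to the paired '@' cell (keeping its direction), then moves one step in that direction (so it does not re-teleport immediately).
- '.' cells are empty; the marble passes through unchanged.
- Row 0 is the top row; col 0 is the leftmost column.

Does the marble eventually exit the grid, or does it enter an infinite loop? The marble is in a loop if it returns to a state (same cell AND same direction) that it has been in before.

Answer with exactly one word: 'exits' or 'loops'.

Step 1: enter (0,3), '.' pass, move down to (1,3)
Step 2: enter (1,3), '.' pass, move down to (2,3)
Step 3: enter (2,3), '.' pass, move down to (3,3)
Step 4: enter (3,3), '.' pass, move down to (4,3)
Step 5: enter (4,3), '.' pass, move down to (5,3)
Step 6: enter (5,3), '/' deflects down->left, move left to (5,2)
Step 7: enter (5,2), '.' pass, move left to (5,1)
Step 8: enter (5,1), '.' pass, move left to (5,0)
Step 9: enter (5,0), '.' pass, move left to (5,-1)
Step 10: at (5,-1) — EXIT via left edge, pos 5

Answer: exits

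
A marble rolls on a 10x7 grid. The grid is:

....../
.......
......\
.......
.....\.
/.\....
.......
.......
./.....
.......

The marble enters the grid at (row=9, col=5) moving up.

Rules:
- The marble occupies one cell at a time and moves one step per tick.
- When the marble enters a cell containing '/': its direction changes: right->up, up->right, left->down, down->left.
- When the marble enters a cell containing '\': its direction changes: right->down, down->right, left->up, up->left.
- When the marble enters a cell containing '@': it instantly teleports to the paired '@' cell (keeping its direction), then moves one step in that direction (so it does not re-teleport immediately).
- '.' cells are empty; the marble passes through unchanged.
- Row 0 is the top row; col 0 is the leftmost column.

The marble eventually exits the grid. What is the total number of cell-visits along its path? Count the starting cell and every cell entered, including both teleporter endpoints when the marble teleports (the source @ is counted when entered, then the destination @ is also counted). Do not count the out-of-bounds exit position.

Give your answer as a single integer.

Answer: 11

Derivation:
Step 1: enter (9,5), '.' pass, move up to (8,5)
Step 2: enter (8,5), '.' pass, move up to (7,5)
Step 3: enter (7,5), '.' pass, move up to (6,5)
Step 4: enter (6,5), '.' pass, move up to (5,5)
Step 5: enter (5,5), '.' pass, move up to (4,5)
Step 6: enter (4,5), '\' deflects up->left, move left to (4,4)
Step 7: enter (4,4), '.' pass, move left to (4,3)
Step 8: enter (4,3), '.' pass, move left to (4,2)
Step 9: enter (4,2), '.' pass, move left to (4,1)
Step 10: enter (4,1), '.' pass, move left to (4,0)
Step 11: enter (4,0), '.' pass, move left to (4,-1)
Step 12: at (4,-1) — EXIT via left edge, pos 4
Path length (cell visits): 11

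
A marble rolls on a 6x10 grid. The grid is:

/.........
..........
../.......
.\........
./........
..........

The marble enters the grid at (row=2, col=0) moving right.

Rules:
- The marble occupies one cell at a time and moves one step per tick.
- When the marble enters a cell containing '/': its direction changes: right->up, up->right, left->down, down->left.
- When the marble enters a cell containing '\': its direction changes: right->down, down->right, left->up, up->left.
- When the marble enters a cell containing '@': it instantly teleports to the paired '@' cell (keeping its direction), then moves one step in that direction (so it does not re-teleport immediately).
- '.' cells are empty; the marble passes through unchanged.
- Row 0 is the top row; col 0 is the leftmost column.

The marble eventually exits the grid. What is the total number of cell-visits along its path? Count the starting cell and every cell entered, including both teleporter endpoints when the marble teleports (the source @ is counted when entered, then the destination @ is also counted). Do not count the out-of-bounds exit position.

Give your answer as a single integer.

Step 1: enter (2,0), '.' pass, move right to (2,1)
Step 2: enter (2,1), '.' pass, move right to (2,2)
Step 3: enter (2,2), '/' deflects right->up, move up to (1,2)
Step 4: enter (1,2), '.' pass, move up to (0,2)
Step 5: enter (0,2), '.' pass, move up to (-1,2)
Step 6: at (-1,2) — EXIT via top edge, pos 2
Path length (cell visits): 5

Answer: 5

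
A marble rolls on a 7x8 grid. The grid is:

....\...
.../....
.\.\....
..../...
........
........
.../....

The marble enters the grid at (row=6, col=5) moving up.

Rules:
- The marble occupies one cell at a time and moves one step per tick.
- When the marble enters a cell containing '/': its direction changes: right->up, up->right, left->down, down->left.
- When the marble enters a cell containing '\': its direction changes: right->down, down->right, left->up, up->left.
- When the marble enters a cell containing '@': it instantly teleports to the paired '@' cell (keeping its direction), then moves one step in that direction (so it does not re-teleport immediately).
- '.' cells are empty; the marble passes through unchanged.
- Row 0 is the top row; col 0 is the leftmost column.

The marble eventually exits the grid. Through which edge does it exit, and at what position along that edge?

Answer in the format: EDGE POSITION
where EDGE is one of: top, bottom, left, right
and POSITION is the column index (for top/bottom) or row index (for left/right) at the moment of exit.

Step 1: enter (6,5), '.' pass, move up to (5,5)
Step 2: enter (5,5), '.' pass, move up to (4,5)
Step 3: enter (4,5), '.' pass, move up to (3,5)
Step 4: enter (3,5), '.' pass, move up to (2,5)
Step 5: enter (2,5), '.' pass, move up to (1,5)
Step 6: enter (1,5), '.' pass, move up to (0,5)
Step 7: enter (0,5), '.' pass, move up to (-1,5)
Step 8: at (-1,5) — EXIT via top edge, pos 5

Answer: top 5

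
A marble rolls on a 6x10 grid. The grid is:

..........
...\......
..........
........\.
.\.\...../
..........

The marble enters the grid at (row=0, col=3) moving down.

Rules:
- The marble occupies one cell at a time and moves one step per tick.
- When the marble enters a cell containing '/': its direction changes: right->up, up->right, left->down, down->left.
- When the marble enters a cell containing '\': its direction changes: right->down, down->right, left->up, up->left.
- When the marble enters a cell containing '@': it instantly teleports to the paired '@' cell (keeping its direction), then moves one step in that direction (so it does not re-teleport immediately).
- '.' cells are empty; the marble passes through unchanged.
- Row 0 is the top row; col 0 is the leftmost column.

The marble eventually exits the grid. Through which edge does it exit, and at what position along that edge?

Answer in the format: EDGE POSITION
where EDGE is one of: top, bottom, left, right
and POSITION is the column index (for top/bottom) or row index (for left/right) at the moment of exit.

Answer: right 1

Derivation:
Step 1: enter (0,3), '.' pass, move down to (1,3)
Step 2: enter (1,3), '\' deflects down->right, move right to (1,4)
Step 3: enter (1,4), '.' pass, move right to (1,5)
Step 4: enter (1,5), '.' pass, move right to (1,6)
Step 5: enter (1,6), '.' pass, move right to (1,7)
Step 6: enter (1,7), '.' pass, move right to (1,8)
Step 7: enter (1,8), '.' pass, move right to (1,9)
Step 8: enter (1,9), '.' pass, move right to (1,10)
Step 9: at (1,10) — EXIT via right edge, pos 1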